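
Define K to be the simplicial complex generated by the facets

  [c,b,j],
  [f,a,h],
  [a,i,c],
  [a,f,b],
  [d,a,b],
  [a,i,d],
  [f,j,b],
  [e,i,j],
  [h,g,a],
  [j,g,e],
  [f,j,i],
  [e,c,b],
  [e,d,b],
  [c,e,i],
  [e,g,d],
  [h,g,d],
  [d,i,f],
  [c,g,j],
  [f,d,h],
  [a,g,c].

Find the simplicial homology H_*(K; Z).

H_0 = Z,  H_1 = Z × Z/2,  H_2 = 0.

Order the vertices as a < b < c < d < e < f < g < h < i < j. Listing each simplex with vertices in this order, K has dimension 2 with simplices:

  0-simplices (10): a, b, c, d, e, f, g, h, i, j
  1-simplices (30): ab, ac, ad, af, ag, ah, ai, bc, bd, be, bf, bj, ce, cg, ci, cj, de, df, dg, dh, di, eg, ei, ej, fh, fi, fj, gh, gj, ij
  2-simplices (20): abd, abf, acg, aci, adi, afh, agh, bce, bcj, bde, bfj, cei, cgj, deg, dfh, dfi, dgh, egj, eij, fij

giving chain groups C_0 ≅ Z^10, C_1 ≅ Z^30, C_2 ≅ Z^20.

Boundary ∂_1: C_1 → C_0 is given by ∂[p,q] = [q] − [p]. For instance
  ∂bc = c − b.
As a 10×30 matrix over Z this has rank 9, with invariant factors (1,1,1,1,1,1,1,1,1).

∂_2: C_2 → C_1 acts by ∂[p,q,r] = [q,r] − [p,r] + [p,q]. For instance
  ∂abf = bf − af + ab,
  ∂bfj = fj − bj + bf.
The resulting 30×20 matrix has rank 20, and its Smith normal form has invariant factors (1,1,1,1,1,1,1,1,1,1,1,1,1,1,1,1,1,1,1,2).

Now H_k = ker ∂_k / im ∂_{k+1}, so:

  H_0: rank C_0 − rank ∂_1 = 10 − 9 = 1, and the invariant factors of ∂_1 are all 1, so H_0 ≅ Z.
  H_1: rank ker ∂_1 − rank ∂_2 = (30 − 9) − 20 = 1, and ∂_2 has invariant factor 2 > 1, so H_1 ≅ Z × Z/2.
  H_2: rank ker ∂_2 − rank ∂_3 = (20 − 20) − 0 = 0, and there is no ∂_3, so H_2 ≅ 0.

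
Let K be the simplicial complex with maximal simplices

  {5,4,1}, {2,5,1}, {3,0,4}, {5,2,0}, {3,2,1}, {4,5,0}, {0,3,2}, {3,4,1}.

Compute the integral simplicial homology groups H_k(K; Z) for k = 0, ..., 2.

Take the total order 0 < 1 < 2 < 3 < 4 < 5 on the vertex set. Then K (dimension 2) consists of the simplices:

  0-simplices (6): [0], [1], [2], [3], [4], [5]
  1-simplices (12): [0,2], [0,3], [0,4], [0,5], [1,2], [1,3], [1,4], [1,5], [2,3], [2,5], [3,4], [4,5]
  2-simplices (8): [0,2,3], [0,2,5], [0,3,4], [0,4,5], [1,2,3], [1,2,5], [1,3,4], [1,4,5]

giving chain groups C_0 ≅ Z^6, C_1 ≅ Z^12, C_2 ≅ Z^8.

∂_1: C_1 → C_0 maps an edge to its endpoints' difference, ∂[p,q] = q − p. For instance
  ∂[0,2] = [2] − [0].
This gives a 6×12 integer matrix of rank 5; reducing to Smith normal form yields diagonal entries (1,1,1,1,1).

The boundary map ∂_2: C_2 → C_1 sends each 2-simplex [p,q,r] to [q,r] − [p,r] + [p,q]. For instance
  ∂[1,2,5] = [2,5] − [1,5] + [1,2],
  ∂[1,4,5] = [4,5] − [1,5] + [1,4].
This gives a 12×8 integer matrix of rank 7; reducing to Smith normal form yields diagonal entries (1,1,1,1,1,1,1).

From H_k ≅ ker(∂_k) / im(∂_{k+1}) we obtain:

  H_0: rank C_0 − rank ∂_1 = 6 − 5 = 1, and the invariant factors of ∂_1 are all 1, so H_0 ≅ Z.
  H_1: rank ker ∂_1 − rank ∂_2 = (12 − 5) − 7 = 0, and the invariant factors of ∂_2 are all 1, so H_1 ≅ 0.
  H_2: rank ker ∂_2 − rank ∂_3 = (8 − 7) − 0 = 1, and there is no ∂_3, so H_2 ≅ Z.

As a check, the Euler characteristic is 6 − 12 + 8 = 2, which agrees with 1 − 0 + 1 = 2.

H_0 ≅ Z,  H_1 = 0,  H_2 ≅ Z.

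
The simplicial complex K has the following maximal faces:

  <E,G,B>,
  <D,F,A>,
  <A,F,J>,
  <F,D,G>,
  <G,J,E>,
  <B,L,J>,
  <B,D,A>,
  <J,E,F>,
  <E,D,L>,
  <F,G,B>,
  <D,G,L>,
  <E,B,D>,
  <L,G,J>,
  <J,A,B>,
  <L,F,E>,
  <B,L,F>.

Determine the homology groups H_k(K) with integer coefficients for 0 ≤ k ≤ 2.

Order the vertices as A < B < D < E < F < G < J < L. Listing each simplex with vertices in this order, K has dimension 2 with simplices:

  0-simplices (8): A, B, D, E, F, G, J, L
  1-simplices (24): AB, AD, AF, AJ, BD, BE, BF, BG, BJ, BL, DE, DF, DG, DL, EF, EG, EJ, EL, FG, FJ, FL, GJ, GL, JL
  2-simplices (16): ABD, ABJ, ADF, AFJ, BDE, BEG, BFG, BFL, BJL, DEL, DFG, DGL, EFJ, EFL, EGJ, GJL

giving chain groups C_0 ≅ Z^8, C_1 ≅ Z^24, C_2 ≅ Z^16.

∂_1: C_1 → C_0 is given by ∂[p,q] = [q] − [p].
As a 8×24 matrix over Z this has rank 7, with invariant factors (1,1,1,1,1,1,1).

∂_2: C_2 → C_1 maps a triangle to the signed sum of its edges. For instance
  ∂BFL = FL − BL + BF,
  ∂ADF = DF − AF + AD.
This gives a 24×16 integer matrix of rank 15; reducing to Smith normal form yields diagonal entries (1,1,1,1,1,1,1,1,1,1,1,1,1,1,1).

Reading off H_k = ker ∂_k / im ∂_{k+1}:

  H_0: rank C_0 − rank ∂_1 = 8 − 7 = 1, and the invariant factors of ∂_1 are all 1, so H_0 ≅ Z.
  H_1: rank ker ∂_1 − rank ∂_2 = (24 − 7) − 15 = 2, and the invariant factors of ∂_2 are all 1, so H_1 ≅ Z^2.
  H_2: rank ker ∂_2 − rank ∂_3 = (16 − 15) − 0 = 1, and there is no ∂_3, so H_2 ≅ Z.

H_0 = Z,  H_1 = Z^2,  H_2 = Z.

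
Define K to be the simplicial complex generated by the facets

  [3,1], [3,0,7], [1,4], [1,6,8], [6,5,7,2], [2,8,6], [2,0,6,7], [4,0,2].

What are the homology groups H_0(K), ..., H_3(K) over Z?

H_0 ≅ Z,  H_1 ≅ Z^2,  H_2 = 0,  H_3 = 0.

We work with the vertex ordering 0 < 1 < 2 < 3 < 4 < 5 < 6 < 7 < 8. The simplices of K, each written with vertices in increasing order, are:

  0-simplices (9): [0], [1], [2], [3], [4], [5], [6], [7], [8]
  1-simplices (19): [0,2], [0,3], [0,4], [0,6], [0,7], [1,3], [1,4], [1,6], [1,8], [2,4], [2,5], [2,6], [2,7], [2,8], [3,7], [5,6], [5,7], [6,7], [6,8]
  2-simplices (11): [0,2,4], [0,2,6], [0,2,7], [0,3,7], [0,6,7], [1,6,8], [2,5,6], [2,5,7], [2,6,7], [2,6,8], [5,6,7]
  3-simplices (2): [0,2,6,7], [2,5,6,7]

giving chain groups C_0 ≅ Z^9, C_1 ≅ Z^19, C_2 ≅ Z^11, C_3 ≅ Z^2.

Boundary ∂_1: C_1 → C_0 is given by ∂[p,q] = [q] − [p]. For instance
  ∂[1,4] = [4] − [1].
This gives a 9×19 integer matrix of rank 8; reducing to Smith normal form yields diagonal entries (1,1,1,1,1,1,1,1).

The boundary map ∂_2: C_2 → C_1 sends each 2-simplex [p,q,r] to [q,r] − [p,r] + [p,q]. For instance
  ∂[1,6,8] = [6,8] − [1,8] + [1,6],
  ∂[2,5,7] = [5,7] − [2,7] + [2,5].
The 19×11 boundary matrix has rank 9 and Smith normal form diag(1,1,1,1,1,1,1,1,1).

∂_3: C_3 → C_2 sends each 3-simplex σ to the alternating sum Σ_i (−1)^i (σ with its i-th vertex removed). For instance
  ∂[0,2,6,7] = [2,6,7] − [0,6,7] + [0,2,7] − [0,2,6],
  ∂[2,5,6,7] = [5,6,7] − [2,6,7] + [2,5,7] − [2,5,6].
The resulting 11×2 matrix has rank 2, and its Smith normal form has invariant factors (1,1).

Reading off H_k = ker ∂_k / im ∂_{k+1}:

  H_0: rank C_0 − rank ∂_1 = 9 − 8 = 1, and the invariant factors of ∂_1 are all 1, so H_0 = Z.
  H_1: rank ker ∂_1 − rank ∂_2 = (19 − 8) − 9 = 2, and the invariant factors of ∂_2 are all 1, so H_1 = Z^2.
  H_2: rank ker ∂_2 − rank ∂_3 = (11 − 9) − 2 = 0, and the invariant factors of ∂_3 are all 1, so H_2 = 0.
  H_3: rank ker ∂_3 − rank ∂_4 = (2 − 2) − 0 = 0, and there is no ∂_4, so H_3 = 0.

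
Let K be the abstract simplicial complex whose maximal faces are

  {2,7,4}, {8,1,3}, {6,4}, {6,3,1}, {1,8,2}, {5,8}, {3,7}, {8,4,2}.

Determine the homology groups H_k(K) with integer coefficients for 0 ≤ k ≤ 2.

H_0 = Z,  H_1 = Z^2,  H_2 = 0.

K has 8 vertices, 14 edges, 5 triangles.
rank ∂_0 = 0, rank ∂_1 = 7 ⇒ b_0 = 8 − 0 − 7 = 1; all invariant factors of ∂_1 are 1 so no torsion. So H_0 ≅ Z.
rank ∂_1 = 7, rank ∂_2 = 5 ⇒ b_1 = 14 − 7 − 5 = 2; all invariant factors of ∂_2 are 1 so no torsion. So H_1 ≅ Z^2.
rank ∂_2 = 5, rank ∂_3 = 0 ⇒ b_2 = 5 − 5 − 0 = 0. So H_2 ≅ 0.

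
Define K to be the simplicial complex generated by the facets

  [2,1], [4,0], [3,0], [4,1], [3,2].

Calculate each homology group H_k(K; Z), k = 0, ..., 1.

H_0 = Z,  H_1 = Z.

Fix the vertex order 0 < 1 < 2 < 3 < 4 and write every simplex with vertices in increasing order. Then dim K = 1 and the simplices of K are:

  0-simplices (5): [0], [1], [2], [3], [4]
  1-simplices (5): [0,3], [0,4], [1,2], [1,4], [2,3]

giving chain groups C_0 ≅ Z^5, C_1 ≅ Z^5.

Boundary ∂_1: C_1 → C_0 sends each edge [p,q] (with p < q) to q − p. For instance
  ∂[1,2] = [2] − [1].
This gives a 5×5 integer matrix of rank 4; reducing to Smith normal form yields diagonal entries (1,1,1,1).

Computing H_k = (kernel of ∂_k) / (image of ∂_{k+1}):

  H_0: rank C_0 − rank ∂_1 = 5 − 4 = 1, and the invariant factors of ∂_1 are all 1, so H_0 = Z.
  H_1: rank ker ∂_1 − rank ∂_2 = (5 − 4) − 0 = 1, and there is no ∂_2, so H_1 = Z.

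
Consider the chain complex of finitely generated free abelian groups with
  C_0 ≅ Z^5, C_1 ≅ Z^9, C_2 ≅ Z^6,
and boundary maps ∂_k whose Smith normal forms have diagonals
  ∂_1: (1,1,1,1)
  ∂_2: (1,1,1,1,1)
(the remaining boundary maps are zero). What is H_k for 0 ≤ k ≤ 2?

H_0 = Z,  H_1 = 0,  H_2 = Z.

H_0: b_0 = 5 − 0 − 4 = 1; torsion from ∂_1 factors > 1: none. So H_0 = Z.
H_1: b_1 = 9 − 4 − 5 = 0; torsion from ∂_2 factors > 1: none. So H_1 = 0.
H_2: b_2 = 6 − 5 − 0 = 1; torsion from ∂_3 factors > 1: none. So H_2 = Z.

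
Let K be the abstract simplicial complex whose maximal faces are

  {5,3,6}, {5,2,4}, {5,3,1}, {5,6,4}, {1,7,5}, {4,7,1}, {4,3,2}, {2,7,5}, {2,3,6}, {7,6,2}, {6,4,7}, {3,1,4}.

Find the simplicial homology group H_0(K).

Fix the vertex order 1 < 2 < 3 < 4 < 5 < 6 < 7 and write every simplex with vertices in increasing order. Then dim K = 2 and the simplices of K are:

  0-simplices (7): [1], [2], [3], [4], [5], [6], [7]
  1-simplices (18): [1,3], [1,4], [1,5], [1,7], [2,3], [2,4], [2,5], [2,6], [2,7], [3,4], [3,5], [3,6], [4,5], [4,6], [4,7], [5,6], [5,7], [6,7]
  2-simplices (12): [1,3,4], [1,3,5], [1,4,7], [1,5,7], [2,3,4], [2,3,6], [2,4,5], [2,5,7], [2,6,7], [3,5,6], [4,5,6], [4,6,7]

so the chain groups are C_0 ≅ Z^7, C_1 ≅ Z^18, C_2 ≅ Z^12.

Boundary ∂_1: C_1 → C_0 maps an edge to its endpoints' difference, ∂[p,q] = q − p. For instance
  ∂[1,4] = [4] − [1].
The resulting 7×18 matrix has rank 6, and its Smith normal form has invariant factors (1,1,1,1,1,1).

Boundary ∂_2: C_2 → C_1 sends each 2-simplex [p,q,r] to [q,r] − [p,r] + [p,q]. For instance
  ∂[3,5,6] = [5,6] − [3,6] + [3,5],
  ∂[2,3,4] = [3,4] − [2,4] + [2,3].
The resulting 18×12 matrix has rank 12, and its Smith normal form has invariant factors (1,1,1,1,1,1,1,1,1,1,1,2).

From H_k ≅ ker(∂_k) / im(∂_{k+1}) we obtain:

  H_0: rank C_0 − rank ∂_1 = 7 − 6 = 1, and the invariant factors of ∂_1 are all 1, so H_0 = Z.

H_0 = Z.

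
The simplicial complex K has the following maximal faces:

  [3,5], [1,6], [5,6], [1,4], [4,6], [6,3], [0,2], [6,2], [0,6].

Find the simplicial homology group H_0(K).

H_0 = Z.

We work with the vertex ordering 0 < 1 < 2 < 3 < 4 < 5 < 6. The simplices of K, each written with vertices in increasing order, are:

  0-simplices (7): [0], [1], [2], [3], [4], [5], [6]
  1-simplices (9): [0,2], [0,6], [1,4], [1,6], [2,6], [3,5], [3,6], [4,6], [5,6]

giving chain groups C_0 ≅ Z^7, C_1 ≅ Z^9.

Boundary ∂_1: C_1 → C_0 sends each edge [p,q] (with p < q) to q − p.
The 7×9 boundary matrix has rank 6 and Smith normal form diag(1,1,1,1,1,1).

Computing H_k = (kernel of ∂_k) / (image of ∂_{k+1}):

  H_0: rank C_0 − rank ∂_1 = 7 − 6 = 1, and the invariant factors of ∂_1 are all 1, so H_0 ≅ Z.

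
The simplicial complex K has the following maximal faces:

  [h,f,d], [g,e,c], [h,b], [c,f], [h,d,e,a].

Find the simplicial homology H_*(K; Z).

H_0 ≅ Z,  H_1 ≅ Z,  H_2 = 0,  H_3 = 0.

Take the total order a < b < c < d < e < f < g < h on the vertex set. Then K (dimension 3) consists of the simplices:

  0-simplices (8): a, b, c, d, e, f, g, h
  1-simplices (13): ad, ae, ah, bh, ce, cf, cg, de, df, dh, eg, eh, fh
  2-simplices (6): ade, adh, aeh, ceg, deh, dfh
  3-simplices (1): adeh

so the chain groups are C_0 ≅ Z^8, C_1 ≅ Z^13, C_2 ≅ Z^6, C_3 ≅ Z^1.

The boundary map ∂_1: C_1 → C_0 is given by ∂[p,q] = [q] − [p]. For instance
  ∂de = e − d.
As a 8×13 matrix over Z this has rank 7, with invariant factors (1,1,1,1,1,1,1).

∂_2: C_2 → C_1 maps a triangle to the signed sum of its edges. For instance
  ∂aeh = eh − ah + ae,
  ∂adh = dh − ah + ad.
As a 13×6 matrix over Z this has rank 5, with invariant factors (1,1,1,1,1).

The boundary map ∂_3: C_3 → C_2 sends each 3-simplex σ to the alternating sum Σ_i (−1)^i (σ with its i-th vertex removed). For instance
  ∂adeh = deh − aeh + adh − ade.
The 6×1 boundary matrix has rank 1 and Smith normal form diag(1).

From H_k ≅ ker(∂_k) / im(∂_{k+1}) we obtain:

  H_0: rank C_0 − rank ∂_1 = 8 − 7 = 1, and the invariant factors of ∂_1 are all 1, so H_0 ≅ Z.
  H_1: rank ker ∂_1 − rank ∂_2 = (13 − 7) − 5 = 1, and the invariant factors of ∂_2 are all 1, so H_1 ≅ Z.
  H_2: rank ker ∂_2 − rank ∂_3 = (6 − 5) − 1 = 0, and the invariant factors of ∂_3 are all 1, so H_2 ≅ 0.
  H_3: rank ker ∂_3 − rank ∂_4 = (1 − 1) − 0 = 0, and there is no ∂_4, so H_3 ≅ 0.

As a check, the Euler characteristic is 8 − 13 + 6 − 1 = 0, which agrees with 1 − 1 + 0 − 0 = 0.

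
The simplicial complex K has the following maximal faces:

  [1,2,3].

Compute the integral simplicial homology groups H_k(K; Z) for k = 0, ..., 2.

We work with the vertex ordering 1 < 2 < 3. The simplices of K, each written with vertices in increasing order, are:

  0-simplices (3): [1], [2], [3]
  1-simplices (3): [1,2], [1,3], [2,3]
  2-simplices (1): [1,2,3]

giving chain groups C_0 ≅ Z^3, C_1 ≅ Z^3, C_2 ≅ Z^1.

The boundary map ∂_1: C_1 → C_0 is given by ∂[p,q] = [q] − [p].
The resulting 3×3 matrix has rank 2, and its Smith normal form has invariant factors (1,1).

∂_2: C_2 → C_1 acts by ∂[p,q,r] = [q,r] − [p,r] + [p,q]. For instance
  ∂[1,2,3] = [2,3] − [1,3] + [1,2].
As a 3×1 matrix over Z this has rank 1, with invariant factors (1).

Computing H_k = (kernel of ∂_k) / (image of ∂_{k+1}):

  H_0: rank C_0 − rank ∂_1 = 3 − 2 = 1, and the invariant factors of ∂_1 are all 1, so H_0 = Z.
  H_1: rank ker ∂_1 − rank ∂_2 = (3 − 2) − 1 = 0, and the invariant factors of ∂_2 are all 1, so H_1 = 0.
  H_2: rank ker ∂_2 − rank ∂_3 = (1 − 1) − 0 = 0, and there is no ∂_3, so H_2 = 0.

(K is a triangulation of the 2-simplex.)

H_0 = Z,  H_1 = 0,  H_2 = 0.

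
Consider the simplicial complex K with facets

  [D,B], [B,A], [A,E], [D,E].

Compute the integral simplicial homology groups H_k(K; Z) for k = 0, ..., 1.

Order the vertices as A < B < D < E. Listing each simplex with vertices in this order, K has dimension 1 with simplices:

  0-simplices (4): A, B, D, E
  1-simplices (4): AB, AE, BD, DE

Hence C_0 ≅ Z^4, C_1 ≅ Z^4.

The boundary map ∂_1: C_1 → C_0 sends each edge [p,q] (with p < q) to q − p.
This gives a 4×4 integer matrix of rank 3; reducing to Smith normal form yields diagonal entries (1,1,1).

Reading off H_k = ker ∂_k / im ∂_{k+1}:

  H_0: rank C_0 − rank ∂_1 = 4 − 3 = 1, and the invariant factors of ∂_1 are all 1, so H_0 ≅ Z.
  H_1: rank ker ∂_1 − rank ∂_2 = (4 − 3) − 0 = 1, and there is no ∂_2, so H_1 ≅ Z.

H_0 ≅ Z,  H_1 ≅ Z.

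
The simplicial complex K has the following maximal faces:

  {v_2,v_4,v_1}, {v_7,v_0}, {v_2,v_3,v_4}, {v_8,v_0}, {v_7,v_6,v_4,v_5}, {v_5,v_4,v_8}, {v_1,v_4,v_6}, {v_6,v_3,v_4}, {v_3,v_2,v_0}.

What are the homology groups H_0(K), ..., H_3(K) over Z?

Fix the vertex order v_0 < v_1 < v_2 < v_3 < v_4 < v_5 < v_6 < v_7 < v_8 and write every simplex with vertices in increasing order. Then dim K = 3 and the simplices of K are:

  0-simplices (9): [v_0], [v_1], [v_2], [v_3], [v_4], [v_5], [v_6], [v_7], [v_8]
  1-simplices (19): (19 of them)
  2-simplices (10): [v_0,v_2,v_3], [v_1,v_2,v_4], [v_1,v_4,v_6], [v_2,v_3,v_4], [v_3,v_4,v_6], [v_4,v_5,v_6], [v_4,v_5,v_7], [v_4,v_5,v_8], [v_4,v_6,v_7], [v_5,v_6,v_7]
  3-simplices (1): [v_4,v_5,v_6,v_7]

giving chain groups C_0 ≅ Z^9, C_1 ≅ Z^19, C_2 ≅ Z^10, C_3 ≅ Z^1.

The boundary map ∂_1: C_1 → C_0 sends each edge [p,q] (with p < q) to q − p. For instance
  ∂[v_0,v_8] = [v_8] − [v_0].
The 9×19 boundary matrix has rank 8 and Smith normal form diag(1,1,1,1,1,1,1,1).

Boundary ∂_2: C_2 → C_1 sends each 2-simplex [p,q,r] to [q,r] − [p,r] + [p,q]. For instance
  ∂[v_4,v_6,v_7] = [v_6,v_7] − [v_4,v_7] + [v_4,v_6],
  ∂[v_4,v_5,v_6] = [v_5,v_6] − [v_4,v_6] + [v_4,v_5].
This gives a 19×10 integer matrix of rank 9; reducing to Smith normal form yields diagonal entries (1,1,1,1,1,1,1,1,1).

∂_3: C_3 → C_2 sends each 3-simplex σ to the alternating sum Σ_i (−1)^i (σ with its i-th vertex removed). For instance
  ∂[v_4,v_5,v_6,v_7] = [v_5,v_6,v_7] − [v_4,v_6,v_7] + [v_4,v_5,v_7] − [v_4,v_5,v_6].
The 10×1 boundary matrix has rank 1 and Smith normal form diag(1).

Computing H_k = (kernel of ∂_k) / (image of ∂_{k+1}):

  H_0: rank C_0 − rank ∂_1 = 9 − 8 = 1, and the invariant factors of ∂_1 are all 1, so H_0 = Z.
  H_1: rank ker ∂_1 − rank ∂_2 = (19 − 8) − 9 = 2, and the invariant factors of ∂_2 are all 1, so H_1 = Z^2.
  H_2: rank ker ∂_2 − rank ∂_3 = (10 − 9) − 1 = 0, and the invariant factors of ∂_3 are all 1, so H_2 = 0.
  H_3: rank ker ∂_3 − rank ∂_4 = (1 − 1) − 0 = 0, and there is no ∂_4, so H_3 = 0.

H_0 = Z,  H_1 = Z^2,  H_2 = 0,  H_3 = 0.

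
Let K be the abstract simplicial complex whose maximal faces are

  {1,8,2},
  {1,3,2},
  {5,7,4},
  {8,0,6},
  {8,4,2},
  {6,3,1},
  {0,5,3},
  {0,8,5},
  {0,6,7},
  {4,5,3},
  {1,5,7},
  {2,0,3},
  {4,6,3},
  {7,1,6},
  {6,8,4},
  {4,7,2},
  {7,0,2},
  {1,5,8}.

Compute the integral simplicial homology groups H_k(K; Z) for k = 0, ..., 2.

We work with the vertex ordering 0 < 1 < 2 < 3 < 4 < 5 < 6 < 7 < 8. The simplices of K, each written with vertices in increasing order, are:

  0-simplices (9): [0], [1], [2], [3], [4], [5], [6], [7], [8]
  1-simplices (27): (27 of them)
  2-simplices (18): [0,2,3], [0,2,7], [0,3,5], [0,5,8], [0,6,7], [0,6,8], [1,2,3], [1,2,8], [1,3,6], [1,5,7], [1,5,8], [1,6,7], [2,4,7], [2,4,8], [3,4,5], [3,4,6], [4,5,7], [4,6,8]

so the chain groups are C_0 ≅ Z^9, C_1 ≅ Z^27, C_2 ≅ Z^18.

∂_1: C_1 → C_0 maps an edge to its endpoints' difference, ∂[p,q] = q − p. For instance
  ∂[4,8] = [8] − [4].
As a 9×27 matrix over Z this has rank 8, with invariant factors (1,1,1,1,1,1,1,1).

∂_2: C_2 → C_1 sends each 2-simplex [p,q,r] to [q,r] − [p,r] + [p,q]. For instance
  ∂[1,5,8] = [5,8] − [1,8] + [1,5],
  ∂[0,6,8] = [6,8] − [0,8] + [0,6].
As a 27×18 matrix over Z this has rank 17, with invariant factors (1,1,1,1,1,1,1,1,1,1,1,1,1,1,1,1,1).

Computing H_k = (kernel of ∂_k) / (image of ∂_{k+1}):

  H_0: rank C_0 − rank ∂_1 = 9 − 8 = 1, and the invariant factors of ∂_1 are all 1, so H_0 = Z.
  H_1: rank ker ∂_1 − rank ∂_2 = (27 − 8) − 17 = 2, and the invariant factors of ∂_2 are all 1, so H_1 = Z^2.
  H_2: rank ker ∂_2 − rank ∂_3 = (18 − 17) − 0 = 1, and there is no ∂_3, so H_2 = Z.

(K is a triangulation of the torus T^2.)

H_0 = Z,  H_1 = Z^2,  H_2 = Z.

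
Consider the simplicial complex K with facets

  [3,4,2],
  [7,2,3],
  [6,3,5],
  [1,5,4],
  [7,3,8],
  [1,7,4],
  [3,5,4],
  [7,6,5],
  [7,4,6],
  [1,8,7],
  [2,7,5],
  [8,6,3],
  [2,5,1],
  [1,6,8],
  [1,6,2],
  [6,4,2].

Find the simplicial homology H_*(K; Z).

H_0 ≅ Z,  H_1 ≅ Z^2,  H_2 ≅ Z.

We work with the vertex ordering 1 < 2 < 3 < 4 < 5 < 6 < 7 < 8. The simplices of K, each written with vertices in increasing order, are:

  0-simplices (8): [1], [2], [3], [4], [5], [6], [7], [8]
  1-simplices (24): (24 of them)
  2-simplices (16): [1,2,5], [1,2,6], [1,4,5], [1,4,7], [1,6,8], [1,7,8], [2,3,4], [2,3,7], [2,4,6], [2,5,7], [3,4,5], [3,5,6], [3,6,8], [3,7,8], [4,6,7], [5,6,7]

giving chain groups C_0 ≅ Z^8, C_1 ≅ Z^24, C_2 ≅ Z^16.

∂_1: C_1 → C_0 sends each edge [p,q] (with p < q) to q − p.
The 8×24 boundary matrix has rank 7 and Smith normal form diag(1,1,1,1,1,1,1).

The boundary map ∂_2: C_2 → C_1 acts by ∂[p,q,r] = [q,r] − [p,r] + [p,q]. For instance
  ∂[3,5,6] = [5,6] − [3,6] + [3,5],
  ∂[3,4,5] = [4,5] − [3,5] + [3,4].
The 24×16 boundary matrix has rank 15 and Smith normal form diag(1,1,1,1,1,1,1,1,1,1,1,1,1,1,1).

From H_k ≅ ker(∂_k) / im(∂_{k+1}) we obtain:

  H_0: rank C_0 − rank ∂_1 = 8 − 7 = 1, and the invariant factors of ∂_1 are all 1, so H_0 = Z.
  H_1: rank ker ∂_1 − rank ∂_2 = (24 − 7) − 15 = 2, and the invariant factors of ∂_2 are all 1, so H_1 = Z^2.
  H_2: rank ker ∂_2 − rank ∂_3 = (16 − 15) − 0 = 1, and there is no ∂_3, so H_2 = Z.

(K is a triangulation of the torus T^2.)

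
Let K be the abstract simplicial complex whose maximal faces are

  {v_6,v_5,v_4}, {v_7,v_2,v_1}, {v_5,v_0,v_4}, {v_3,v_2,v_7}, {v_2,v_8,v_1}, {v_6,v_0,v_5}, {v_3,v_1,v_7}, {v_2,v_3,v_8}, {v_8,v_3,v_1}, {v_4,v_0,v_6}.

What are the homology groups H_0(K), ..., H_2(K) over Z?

K has 9 vertices, 15 edges, 10 triangles.
rank ∂_0 = 0, rank ∂_1 = 7 ⇒ b_0 = 9 − 0 − 7 = 2; all invariant factors of ∂_1 are 1 so no torsion. So H_0 ≅ Z^2.
rank ∂_1 = 7, rank ∂_2 = 8 ⇒ b_1 = 15 − 7 − 8 = 0; all invariant factors of ∂_2 are 1 so no torsion. So H_1 ≅ 0.
rank ∂_2 = 8, rank ∂_3 = 0 ⇒ b_2 = 10 − 8 − 0 = 2. So H_2 ≅ Z^2.

H_0 = Z^2,  H_1 = 0,  H_2 = Z^2.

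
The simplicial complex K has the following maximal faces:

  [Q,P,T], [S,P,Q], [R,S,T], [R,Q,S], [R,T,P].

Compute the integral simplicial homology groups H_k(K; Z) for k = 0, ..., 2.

Order the vertices as P < Q < R < S < T. Listing each simplex with vertices in this order, K has dimension 2 with simplices:

  0-simplices (5): P, Q, R, S, T
  1-simplices (10): PQ, PR, PS, PT, QR, QS, QT, RS, RT, ST
  2-simplices (5): PQS, PQT, PRT, QRS, RST

giving chain groups C_0 ≅ Z^5, C_1 ≅ Z^10, C_2 ≅ Z^5.

Boundary ∂_1: C_1 → C_0 maps an edge to its endpoints' difference, ∂[p,q] = q − p. For instance
  ∂PT = T − P.
The resulting 5×10 matrix has rank 4, and its Smith normal form has invariant factors (1,1,1,1).

The boundary map ∂_2: C_2 → C_1 sends each 2-simplex [p,q,r] to [q,r] − [p,r] + [p,q]. For instance
  ∂RST = ST − RT + RS,
  ∂PQT = QT − PT + PQ.
The resulting 10×5 matrix has rank 5, and its Smith normal form has invariant factors (1,1,1,1,1).

Computing H_k = (kernel of ∂_k) / (image of ∂_{k+1}):

  H_0: rank C_0 − rank ∂_1 = 5 − 4 = 1, and the invariant factors of ∂_1 are all 1, so H_0 = Z.
  H_1: rank ker ∂_1 − rank ∂_2 = (10 − 4) − 5 = 1, and the invariant factors of ∂_2 are all 1, so H_1 = Z.
  H_2: rank ker ∂_2 − rank ∂_3 = (5 − 5) − 0 = 0, and there is no ∂_3, so H_2 = 0.

H_0 = Z,  H_1 = Z,  H_2 = 0.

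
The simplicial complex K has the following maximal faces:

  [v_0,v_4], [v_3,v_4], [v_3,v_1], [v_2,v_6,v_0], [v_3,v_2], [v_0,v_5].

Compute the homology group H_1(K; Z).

Order the vertices as v_0 < v_1 < v_2 < v_3 < v_4 < v_5 < v_6. Listing each simplex with vertices in this order, K has dimension 2 with simplices:

  0-simplices (7): [v_0], [v_1], [v_2], [v_3], [v_4], [v_5], [v_6]
  1-simplices (8): [v_0,v_2], [v_0,v_4], [v_0,v_5], [v_0,v_6], [v_1,v_3], [v_2,v_3], [v_2,v_6], [v_3,v_4]
  2-simplices (1): [v_0,v_2,v_6]

so the chain groups are C_0 ≅ Z^7, C_1 ≅ Z^8, C_2 ≅ Z^1.

∂_1: C_1 → C_0 sends each edge [p,q] (with p < q) to q − p. For instance
  ∂[v_2,v_6] = [v_6] − [v_2].
The 7×8 boundary matrix has rank 6 and Smith normal form diag(1,1,1,1,1,1).

Boundary ∂_2: C_2 → C_1 maps a triangle to the signed sum of its edges. For instance
  ∂[v_0,v_2,v_6] = [v_2,v_6] − [v_0,v_6] + [v_0,v_2].
As a 8×1 matrix over Z this has rank 1, with invariant factors (1).

Now H_k = ker ∂_k / im ∂_{k+1}, so:

  H_1: rank ker ∂_1 − rank ∂_2 = (8 − 6) − 1 = 1, and the invariant factors of ∂_2 are all 1, so H_1 = Z.

H_1 ≅ Z.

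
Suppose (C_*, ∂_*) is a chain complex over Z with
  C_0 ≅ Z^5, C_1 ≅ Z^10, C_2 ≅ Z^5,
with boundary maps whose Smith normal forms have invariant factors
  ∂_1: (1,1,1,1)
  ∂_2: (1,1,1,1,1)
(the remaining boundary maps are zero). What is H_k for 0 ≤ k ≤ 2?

H_0: b_0 = 5 − 0 − 4 = 1; torsion from ∂_1 factors > 1: none. So H_0 = Z.
H_1: b_1 = 10 − 4 − 5 = 1; torsion from ∂_2 factors > 1: none. So H_1 = Z.
H_2: b_2 = 5 − 5 − 0 = 0; torsion from ∂_3 factors > 1: none. So H_2 = 0.

H_0 = Z,  H_1 = Z,  H_2 = 0.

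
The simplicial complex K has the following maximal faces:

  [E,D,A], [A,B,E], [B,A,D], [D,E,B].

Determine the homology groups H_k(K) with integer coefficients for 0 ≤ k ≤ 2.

We work with the vertex ordering A < B < D < E. The simplices of K, each written with vertices in increasing order, are:

  0-simplices (4): A, B, D, E
  1-simplices (6): AB, AD, AE, BD, BE, DE
  2-simplices (4): ABD, ABE, ADE, BDE

Hence C_0 ≅ Z^4, C_1 ≅ Z^6, C_2 ≅ Z^4.

∂_1: C_1 → C_0 is given by ∂[p,q] = [q] − [p].
The resulting 4×6 matrix has rank 3, and its Smith normal form has invariant factors (1,1,1).

∂_2: C_2 → C_1 sends each 2-simplex [p,q,r] to [q,r] − [p,r] + [p,q]. For instance
  ∂BDE = DE − BE + BD,
  ∂ABD = BD − AD + AB.
This gives a 6×4 integer matrix of rank 3; reducing to Smith normal form yields diagonal entries (1,1,1).

Reading off H_k = ker ∂_k / im ∂_{k+1}:

  H_0: rank C_0 − rank ∂_1 = 4 − 3 = 1, and the invariant factors of ∂_1 are all 1, so H_0 = Z.
  H_1: rank ker ∂_1 − rank ∂_2 = (6 − 3) − 3 = 0, and the invariant factors of ∂_2 are all 1, so H_1 = 0.
  H_2: rank ker ∂_2 − rank ∂_3 = (4 − 3) − 0 = 1, and there is no ∂_3, so H_2 = Z.

(K is a triangulation of the 2-sphere S^2.)

H_0 ≅ Z,  H_1 = 0,  H_2 ≅ Z.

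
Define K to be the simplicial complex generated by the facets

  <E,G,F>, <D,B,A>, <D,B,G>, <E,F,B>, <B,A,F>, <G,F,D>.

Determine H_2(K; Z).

H_2 = 0.

Take the total order A < B < D < E < F < G on the vertex set. Then K (dimension 2) consists of the simplices:

  0-simplices (6): A, B, D, E, F, G
  1-simplices (12): AB, AD, AF, BD, BE, BF, BG, DF, DG, EF, EG, FG
  2-simplices (6): ABD, ABF, BDG, BEF, DFG, EFG

giving chain groups C_0 ≅ Z^6, C_1 ≅ Z^12, C_2 ≅ Z^6.

Boundary ∂_1: C_1 → C_0 maps an edge to its endpoints' difference, ∂[p,q] = q − p.
The resulting 6×12 matrix has rank 5, and its Smith normal form has invariant factors (1,1,1,1,1).

The boundary map ∂_2: C_2 → C_1 maps a triangle to the signed sum of its edges. For instance
  ∂BEF = EF − BF + BE,
  ∂ABF = BF − AF + AB.
This gives a 12×6 integer matrix of rank 6; reducing to Smith normal form yields diagonal entries (1,1,1,1,1,1).

Now H_k = ker ∂_k / im ∂_{k+1}, so:

  H_2: rank ker ∂_2 − rank ∂_3 = (6 − 6) − 0 = 0, and there is no ∂_3, so H_2 ≅ 0.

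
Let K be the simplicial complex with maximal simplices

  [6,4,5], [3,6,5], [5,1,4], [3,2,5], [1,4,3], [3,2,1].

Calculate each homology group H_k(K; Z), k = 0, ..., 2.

H_0 = Z,  H_1 = Z,  H_2 = 0.

Fix the vertex order 1 < 2 < 3 < 4 < 5 < 6 and write every simplex with vertices in increasing order. Then dim K = 2 and the simplices of K are:

  0-simplices (6): [1], [2], [3], [4], [5], [6]
  1-simplices (12): [1,2], [1,3], [1,4], [1,5], [2,3], [2,5], [3,4], [3,5], [3,6], [4,5], [4,6], [5,6]
  2-simplices (6): [1,2,3], [1,3,4], [1,4,5], [2,3,5], [3,5,6], [4,5,6]

so the chain groups are C_0 ≅ Z^6, C_1 ≅ Z^12, C_2 ≅ Z^6.

The boundary map ∂_1: C_1 → C_0 is given by ∂[p,q] = [q] − [p]. For instance
  ∂[1,5] = [5] − [1].
The 6×12 boundary matrix has rank 5 and Smith normal form diag(1,1,1,1,1).

Boundary ∂_2: C_2 → C_1 sends each 2-simplex [p,q,r] to [q,r] − [p,r] + [p,q]. For instance
  ∂[1,3,4] = [3,4] − [1,4] + [1,3],
  ∂[1,4,5] = [4,5] − [1,5] + [1,4].
The 12×6 boundary matrix has rank 6 and Smith normal form diag(1,1,1,1,1,1).

Reading off H_k = ker ∂_k / im ∂_{k+1}:

  H_0: rank C_0 − rank ∂_1 = 6 − 5 = 1, and the invariant factors of ∂_1 are all 1, so H_0 ≅ Z.
  H_1: rank ker ∂_1 − rank ∂_2 = (12 − 5) − 6 = 1, and the invariant factors of ∂_2 are all 1, so H_1 ≅ Z.
  H_2: rank ker ∂_2 − rank ∂_3 = (6 − 6) − 0 = 0, and there is no ∂_3, so H_2 ≅ 0.

(K is a triangulation of the cylinder S^1 x I.)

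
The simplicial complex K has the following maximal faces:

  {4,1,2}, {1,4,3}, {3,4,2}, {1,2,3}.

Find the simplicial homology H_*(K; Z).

H_0 ≅ Z,  H_1 = 0,  H_2 ≅ Z.

Take the total order 1 < 2 < 3 < 4 on the vertex set. Then K (dimension 2) consists of the simplices:

  0-simplices (4): [1], [2], [3], [4]
  1-simplices (6): [1,2], [1,3], [1,4], [2,3], [2,4], [3,4]
  2-simplices (4): [1,2,3], [1,2,4], [1,3,4], [2,3,4]

giving chain groups C_0 ≅ Z^4, C_1 ≅ Z^6, C_2 ≅ Z^4.

Boundary ∂_1: C_1 → C_0 maps an edge to its endpoints' difference, ∂[p,q] = q − p.
The resulting 4×6 matrix has rank 3, and its Smith normal form has invariant factors (1,1,1).

Boundary ∂_2: C_2 → C_1 sends each 2-simplex [p,q,r] to [q,r] − [p,r] + [p,q]. For instance
  ∂[1,2,4] = [2,4] − [1,4] + [1,2],
  ∂[1,2,3] = [2,3] − [1,3] + [1,2].
This gives a 6×4 integer matrix of rank 3; reducing to Smith normal form yields diagonal entries (1,1,1).

From H_k ≅ ker(∂_k) / im(∂_{k+1}) we obtain:

  H_0: rank C_0 − rank ∂_1 = 4 − 3 = 1, and the invariant factors of ∂_1 are all 1, so H_0 ≅ Z.
  H_1: rank ker ∂_1 − rank ∂_2 = (6 − 3) − 3 = 0, and the invariant factors of ∂_2 are all 1, so H_1 ≅ 0.
  H_2: rank ker ∂_2 − rank ∂_3 = (4 − 3) − 0 = 1, and there is no ∂_3, so H_2 ≅ Z.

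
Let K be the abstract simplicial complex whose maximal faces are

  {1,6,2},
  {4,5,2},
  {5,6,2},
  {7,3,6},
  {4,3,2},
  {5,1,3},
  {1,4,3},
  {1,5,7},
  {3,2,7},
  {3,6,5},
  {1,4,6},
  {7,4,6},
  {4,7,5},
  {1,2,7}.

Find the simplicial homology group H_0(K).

H_0 = Z.

Order the vertices as 1 < 2 < 3 < 4 < 5 < 6 < 7. Listing each simplex with vertices in this order, K has dimension 2 with simplices:

  0-simplices (7): [1], [2], [3], [4], [5], [6], [7]
  1-simplices (21): [1,2], [1,3], [1,4], [1,5], [1,6], [1,7], [2,3], [2,4], [2,5], [2,6], [2,7], [3,4], [3,5], [3,6], [3,7], [4,5], [4,6], [4,7], [5,6], [5,7], [6,7]
  2-simplices (14): [1,2,6], [1,2,7], [1,3,4], [1,3,5], [1,4,6], [1,5,7], [2,3,4], [2,3,7], [2,4,5], [2,5,6], [3,5,6], [3,6,7], [4,5,7], [4,6,7]

so the chain groups are C_0 ≅ Z^7, C_1 ≅ Z^21, C_2 ≅ Z^14.

The boundary map ∂_1: C_1 → C_0 sends each edge [p,q] (with p < q) to q − p.
The resulting 7×21 matrix has rank 6, and its Smith normal form has invariant factors (1,1,1,1,1,1).

Boundary ∂_2: C_2 → C_1 sends each 2-simplex [p,q,r] to [q,r] − [p,r] + [p,q]. For instance
  ∂[2,5,6] = [5,6] − [2,6] + [2,5],
  ∂[1,3,5] = [3,5] − [1,5] + [1,3].
As a 21×14 matrix over Z this has rank 13, with invariant factors (1,1,1,1,1,1,1,1,1,1,1,1,1).

Computing H_k = (kernel of ∂_k) / (image of ∂_{k+1}):

  H_0: rank C_0 − rank ∂_1 = 7 − 6 = 1, and the invariant factors of ∂_1 are all 1, so H_0 ≅ Z.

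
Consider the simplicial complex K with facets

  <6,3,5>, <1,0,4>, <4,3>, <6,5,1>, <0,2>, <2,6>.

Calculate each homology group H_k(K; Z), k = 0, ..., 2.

Take the total order 0 < 1 < 2 < 3 < 4 < 5 < 6 on the vertex set. Then K (dimension 2) consists of the simplices:

  0-simplices (7): [0], [1], [2], [3], [4], [5], [6]
  1-simplices (11): [0,1], [0,2], [0,4], [1,4], [1,5], [1,6], [2,6], [3,4], [3,5], [3,6], [5,6]
  2-simplices (3): [0,1,4], [1,5,6], [3,5,6]

Hence C_0 ≅ Z^7, C_1 ≅ Z^11, C_2 ≅ Z^3.

Boundary ∂_1: C_1 → C_0 is given by ∂[p,q] = [q] − [p].
As a 7×11 matrix over Z this has rank 6, with invariant factors (1,1,1,1,1,1).

The boundary map ∂_2: C_2 → C_1 maps a triangle to the signed sum of its edges. For instance
  ∂[3,5,6] = [5,6] − [3,6] + [3,5],
  ∂[1,5,6] = [5,6] − [1,6] + [1,5].
As a 11×3 matrix over Z this has rank 3, with invariant factors (1,1,1).

Now H_k = ker ∂_k / im ∂_{k+1}, so:

  H_0: rank C_0 − rank ∂_1 = 7 − 6 = 1, and the invariant factors of ∂_1 are all 1, so H_0 ≅ Z.
  H_1: rank ker ∂_1 − rank ∂_2 = (11 − 6) − 3 = 2, and the invariant factors of ∂_2 are all 1, so H_1 ≅ Z^2.
  H_2: rank ker ∂_2 − rank ∂_3 = (3 − 3) − 0 = 0, and there is no ∂_3, so H_2 ≅ 0.

H_0 ≅ Z,  H_1 ≅ Z^2,  H_2 = 0.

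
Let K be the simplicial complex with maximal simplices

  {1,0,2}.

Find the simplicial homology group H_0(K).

H_0 ≅ Z.

Order the vertices as 0 < 1 < 2. Listing each simplex with vertices in this order, K has dimension 2 with simplices:

  0-simplices (3): [0], [1], [2]
  1-simplices (3): [0,1], [0,2], [1,2]
  2-simplices (1): [0,1,2]

Hence C_0 ≅ Z^3, C_1 ≅ Z^3, C_2 ≅ Z^1.

∂_1: C_1 → C_0 sends each edge [p,q] (with p < q) to q − p. For instance
  ∂[0,1] = [1] − [0].
As a 3×3 matrix over Z this has rank 2, with invariant factors (1,1).

The boundary map ∂_2: C_2 → C_1 maps a triangle to the signed sum of its edges. For instance
  ∂[0,1,2] = [1,2] − [0,2] + [0,1].
The resulting 3×1 matrix has rank 1, and its Smith normal form has invariant factors (1).

Computing H_k = (kernel of ∂_k) / (image of ∂_{k+1}):

  H_0: rank C_0 − rank ∂_1 = 3 − 2 = 1, and the invariant factors of ∂_1 are all 1, so H_0 ≅ Z.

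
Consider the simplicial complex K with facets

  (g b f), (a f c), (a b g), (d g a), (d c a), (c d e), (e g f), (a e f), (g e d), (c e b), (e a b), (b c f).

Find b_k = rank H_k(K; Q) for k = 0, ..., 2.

Fix the vertex order a < b < c < d < e < f < g and write every simplex with vertices in increasing order. Then dim K = 2 and the simplices of K are:

  0-simplices (7): a, b, c, d, e, f, g
  1-simplices (18): ab, ac, ad, ae, af, ag, bc, be, bf, bg, cd, ce, cf, de, dg, ef, eg, fg
  2-simplices (12): abe, abg, acd, acf, adg, aef, bce, bcf, bfg, cde, deg, efg

giving chain groups C_0 ≅ Z^7, C_1 ≅ Z^18, C_2 ≅ Z^12.

∂_1: C_1 → C_0 is given by ∂[p,q] = [q] − [p].
As a 7×18 matrix over Z this has rank 6, with invariant factors (1,1,1,1,1,1).

Boundary ∂_2: C_2 → C_1 maps a triangle to the signed sum of its edges. For instance
  ∂bcf = cf − bf + bc,
  ∂acd = cd − ad + ac.
This gives a 18×12 integer matrix of rank 12; reducing to Smith normal form yields diagonal entries (1,1,1,1,1,1,1,1,1,1,1,2).

Reading off H_k = ker ∂_k / im ∂_{k+1}:

  H_0: rank C_0 − rank ∂_1 = 7 − 6 = 1, and the invariant factors of ∂_1 are all 1, so H_0 ≅ Z.
  H_1: rank ker ∂_1 − rank ∂_2 = (18 − 6) − 12 = 0, and ∂_2 has invariant factor 2 > 1, so H_1 ≅ Z/2.
  H_2: rank ker ∂_2 − rank ∂_3 = (12 − 12) − 0 = 0, and there is no ∂_3, so H_2 ≅ 0.

(K is a triangulation of the real projective plane RP^2.)

Hence the Betti numbers are b_0 = 1, b_1 = 0, b_2 = 0.

b_0 = 1, b_1 = 0, b_2 = 0.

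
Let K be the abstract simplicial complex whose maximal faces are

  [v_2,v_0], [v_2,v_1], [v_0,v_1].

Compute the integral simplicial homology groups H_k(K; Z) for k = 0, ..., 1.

We work with the vertex ordering v_0 < v_1 < v_2. The simplices of K, each written with vertices in increasing order, are:

  0-simplices (3): [v_0], [v_1], [v_2]
  1-simplices (3): [v_0,v_1], [v_0,v_2], [v_1,v_2]

Hence C_0 ≅ Z^3, C_1 ≅ Z^3.

∂_1: C_1 → C_0 sends each edge [p,q] (with p < q) to q − p.
The 3×3 boundary matrix has rank 2 and Smith normal form diag(1,1).

Now H_k = ker ∂_k / im ∂_{k+1}, so:

  H_0: rank C_0 − rank ∂_1 = 3 − 2 = 1, and the invariant factors of ∂_1 are all 1, so H_0 ≅ Z.
  H_1: rank ker ∂_1 − rank ∂_2 = (3 − 2) − 0 = 1, and there is no ∂_2, so H_1 ≅ Z.

H_0 ≅ Z,  H_1 ≅ Z.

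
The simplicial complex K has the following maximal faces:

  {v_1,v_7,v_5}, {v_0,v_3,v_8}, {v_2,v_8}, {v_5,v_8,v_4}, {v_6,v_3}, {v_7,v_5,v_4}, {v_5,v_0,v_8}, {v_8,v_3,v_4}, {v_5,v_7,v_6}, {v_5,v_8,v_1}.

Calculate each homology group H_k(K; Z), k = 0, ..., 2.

Take the total order v_0 < v_1 < v_2 < v_3 < v_4 < v_5 < v_6 < v_7 < v_8 on the vertex set. Then K (dimension 2) consists of the simplices:

  0-simplices (9): [v_0], [v_1], [v_2], [v_3], [v_4], [v_5], [v_6], [v_7], [v_8]
  1-simplices (17): (17 of them)
  2-simplices (8): [v_0,v_3,v_8], [v_0,v_5,v_8], [v_1,v_5,v_7], [v_1,v_5,v_8], [v_3,v_4,v_8], [v_4,v_5,v_7], [v_4,v_5,v_8], [v_5,v_6,v_7]

so the chain groups are C_0 ≅ Z^9, C_1 ≅ Z^17, C_2 ≅ Z^8.

∂_1: C_1 → C_0 sends each edge [p,q] (with p < q) to q − p. For instance
  ∂[v_0,v_5] = [v_5] − [v_0].
The resulting 9×17 matrix has rank 8, and its Smith normal form has invariant factors (1,1,1,1,1,1,1,1).

Boundary ∂_2: C_2 → C_1 maps a triangle to the signed sum of its edges. For instance
  ∂[v_1,v_5,v_7] = [v_5,v_7] − [v_1,v_7] + [v_1,v_5],
  ∂[v_5,v_6,v_7] = [v_6,v_7] − [v_5,v_7] + [v_5,v_6].
The 17×8 boundary matrix has rank 8 and Smith normal form diag(1,1,1,1,1,1,1,1).

From H_k ≅ ker(∂_k) / im(∂_{k+1}) we obtain:

  H_0: rank C_0 − rank ∂_1 = 9 − 8 = 1, and the invariant factors of ∂_1 are all 1, so H_0 ≅ Z.
  H_1: rank ker ∂_1 − rank ∂_2 = (17 − 8) − 8 = 1, and the invariant factors of ∂_2 are all 1, so H_1 ≅ Z.
  H_2: rank ker ∂_2 − rank ∂_3 = (8 − 8) − 0 = 0, and there is no ∂_3, so H_2 ≅ 0.

H_0 ≅ Z,  H_1 ≅ Z,  H_2 = 0.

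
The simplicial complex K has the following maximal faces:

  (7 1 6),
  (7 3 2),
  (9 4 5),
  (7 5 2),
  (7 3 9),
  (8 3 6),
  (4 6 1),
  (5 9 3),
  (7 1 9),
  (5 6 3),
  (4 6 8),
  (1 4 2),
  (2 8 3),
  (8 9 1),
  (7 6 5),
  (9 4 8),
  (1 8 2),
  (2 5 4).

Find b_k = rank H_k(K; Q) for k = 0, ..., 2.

We work with the vertex ordering 1 < 2 < 3 < 4 < 5 < 6 < 7 < 8 < 9. The simplices of K, each written with vertices in increasing order, are:

  0-simplices (9): [1], [2], [3], [4], [5], [6], [7], [8], [9]
  1-simplices (27): (27 of them)
  2-simplices (18): [1,2,4], [1,2,8], [1,4,6], [1,6,7], [1,7,9], [1,8,9], [2,3,7], [2,3,8], [2,4,5], [2,5,7], [3,5,6], [3,5,9], [3,6,8], [3,7,9], [4,5,9], [4,6,8], [4,8,9], [5,6,7]

Hence C_0 ≅ Z^9, C_1 ≅ Z^27, C_2 ≅ Z^18.

The boundary map ∂_1: C_1 → C_0 maps an edge to its endpoints' difference, ∂[p,q] = q − p. For instance
  ∂[2,5] = [5] − [2].
The resulting 9×27 matrix has rank 8, and its Smith normal form has invariant factors (1,1,1,1,1,1,1,1).

The boundary map ∂_2: C_2 → C_1 acts by ∂[p,q,r] = [q,r] − [p,r] + [p,q]. For instance
  ∂[1,6,7] = [6,7] − [1,7] + [1,6],
  ∂[1,2,8] = [2,8] − [1,8] + [1,2].
As a 27×18 matrix over Z this has rank 18, with invariant factors (1,1,1,1,1,1,1,1,1,1,1,1,1,1,1,1,1,2).

Now H_k = ker ∂_k / im ∂_{k+1}, so:

  H_0: rank C_0 − rank ∂_1 = 9 − 8 = 1, and the invariant factors of ∂_1 are all 1, so H_0 = Z.
  H_1: rank ker ∂_1 − rank ∂_2 = (27 − 8) − 18 = 1, and ∂_2 has invariant factor 2 > 1, so H_1 = Z ⊕ Z/2Z.
  H_2: rank ker ∂_2 − rank ∂_3 = (18 − 18) − 0 = 0, and there is no ∂_3, so H_2 = 0.

As a check, the Euler characteristic is 9 − 27 + 18 = 0, which agrees with 1 − 1 + 0 = 0.

Hence the Betti numbers are b_0 = 1, b_1 = 1, b_2 = 0.

b_0 = 1, b_1 = 1, b_2 = 0.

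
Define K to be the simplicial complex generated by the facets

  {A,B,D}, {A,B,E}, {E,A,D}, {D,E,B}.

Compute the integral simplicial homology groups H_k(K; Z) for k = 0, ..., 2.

H_0 = Z,  H_1 = 0,  H_2 = Z.

K has 4 vertices, 6 edges, 4 triangles.
rank ∂_0 = 0, rank ∂_1 = 3 ⇒ b_0 = 4 − 0 − 3 = 1; all invariant factors of ∂_1 are 1 so no torsion. So H_0 ≅ Z.
rank ∂_1 = 3, rank ∂_2 = 3 ⇒ b_1 = 6 − 3 − 3 = 0; all invariant factors of ∂_2 are 1 so no torsion. So H_1 ≅ 0.
rank ∂_2 = 3, rank ∂_3 = 0 ⇒ b_2 = 4 − 3 − 0 = 1. So H_2 ≅ Z.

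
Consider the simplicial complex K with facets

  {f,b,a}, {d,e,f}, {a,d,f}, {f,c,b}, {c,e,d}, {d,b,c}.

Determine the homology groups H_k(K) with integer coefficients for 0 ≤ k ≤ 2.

Order the vertices as a < b < c < d < e < f. Listing each simplex with vertices in this order, K has dimension 2 with simplices:

  0-simplices (6): a, b, c, d, e, f
  1-simplices (12): ab, ad, af, bc, bd, bf, cd, ce, cf, de, df, ef
  2-simplices (6): abf, adf, bcd, bcf, cde, def

so the chain groups are C_0 ≅ Z^6, C_1 ≅ Z^12, C_2 ≅ Z^6.

The boundary map ∂_1: C_1 → C_0 maps an edge to its endpoints' difference, ∂[p,q] = q − p. For instance
  ∂de = e − d.
The resulting 6×12 matrix has rank 5, and its Smith normal form has invariant factors (1,1,1,1,1).

Boundary ∂_2: C_2 → C_1 maps a triangle to the signed sum of its edges. For instance
  ∂abf = bf − af + ab,
  ∂adf = df − af + ad.
The resulting 12×6 matrix has rank 6, and its Smith normal form has invariant factors (1,1,1,1,1,1).

Computing H_k = (kernel of ∂_k) / (image of ∂_{k+1}):

  H_0: rank C_0 − rank ∂_1 = 6 − 5 = 1, and the invariant factors of ∂_1 are all 1, so H_0 = Z.
  H_1: rank ker ∂_1 − rank ∂_2 = (12 − 5) − 6 = 1, and the invariant factors of ∂_2 are all 1, so H_1 = Z.
  H_2: rank ker ∂_2 − rank ∂_3 = (6 − 6) − 0 = 0, and there is no ∂_3, so H_2 = 0.

H_0 = Z,  H_1 = Z,  H_2 = 0.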